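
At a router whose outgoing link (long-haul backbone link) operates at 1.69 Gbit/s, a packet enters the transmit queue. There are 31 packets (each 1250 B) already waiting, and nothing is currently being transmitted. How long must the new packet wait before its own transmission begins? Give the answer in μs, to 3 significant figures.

Each queued packet: L/R = 10000/1690000000 = 5.91716 μs.
31 queued → 183.432 μs.
Queuing delay = 183 μs.

183 μs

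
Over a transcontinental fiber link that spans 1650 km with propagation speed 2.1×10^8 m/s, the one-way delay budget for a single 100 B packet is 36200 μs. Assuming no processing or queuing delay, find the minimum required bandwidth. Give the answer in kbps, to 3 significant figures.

L = 800 bits.
Propagation delay = 1650000 / 210000000 = 7857.14 μs.
Transmission budget = 36200 − 7857.14 = 28342.9 μs.
R ≥ L / t_tx = 800 bits / 0.0283429 s = 28.2 kbps.

28.2 kbps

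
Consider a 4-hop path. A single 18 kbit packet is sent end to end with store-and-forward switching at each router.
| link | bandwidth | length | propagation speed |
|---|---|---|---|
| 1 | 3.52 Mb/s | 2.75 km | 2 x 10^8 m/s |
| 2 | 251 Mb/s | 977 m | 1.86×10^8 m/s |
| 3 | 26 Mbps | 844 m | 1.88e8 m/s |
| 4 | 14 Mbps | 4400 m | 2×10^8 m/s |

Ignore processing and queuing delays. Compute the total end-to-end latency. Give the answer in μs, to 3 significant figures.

L = 18000 bits.
Transmission delays (L/R per hop): 5113.64, 71.7131, 692.308, 1285.71 μs; sum = 7163.37 μs.
Propagation delays (d/s per hop): 13.75, 5.25269, 4.48936, 22 μs; sum = 45.492 μs.
End-to-end = 7210 μs.

7210 μs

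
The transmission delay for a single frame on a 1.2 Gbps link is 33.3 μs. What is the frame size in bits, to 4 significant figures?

L = R × t_tx = 1200000000 b/s × 3.33e-05 s = 39960 bits.

39960 bits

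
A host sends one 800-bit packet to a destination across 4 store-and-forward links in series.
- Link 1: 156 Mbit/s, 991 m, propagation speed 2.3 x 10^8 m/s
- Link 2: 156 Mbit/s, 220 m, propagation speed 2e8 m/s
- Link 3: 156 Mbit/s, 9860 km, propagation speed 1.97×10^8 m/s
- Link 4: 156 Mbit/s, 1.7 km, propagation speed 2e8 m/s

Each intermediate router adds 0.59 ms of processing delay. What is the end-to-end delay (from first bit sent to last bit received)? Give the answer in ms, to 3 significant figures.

51.9 ms

Transmission delay per hop = L/R = 800/156000000 = 0.00512821 ms; 4 hops → 0.0205128 ms.
Propagation delays (d/s per hop): 0.0043087, 0.0011, 50.0508, 0.0085 ms; sum = 50.0647 ms.
Processing at 3 router(s): 3 × 0.59 ms = 1.77 ms.
End-to-end = 51.9 ms.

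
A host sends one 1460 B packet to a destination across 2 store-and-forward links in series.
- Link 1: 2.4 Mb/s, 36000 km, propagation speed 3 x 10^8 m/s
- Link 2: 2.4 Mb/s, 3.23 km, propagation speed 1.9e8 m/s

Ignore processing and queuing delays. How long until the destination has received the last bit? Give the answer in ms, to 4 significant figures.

L = 1460 × 8 = 11680 bits.
Transmission delay per hop = L/R = 11680/2400000 = 4.86667 ms; 2 hops → 9.73333 ms.
Propagation delays (d/s per hop): 120, 0.017 ms; sum = 120.017 ms.
End-to-end = 129.8 ms.

129.8 ms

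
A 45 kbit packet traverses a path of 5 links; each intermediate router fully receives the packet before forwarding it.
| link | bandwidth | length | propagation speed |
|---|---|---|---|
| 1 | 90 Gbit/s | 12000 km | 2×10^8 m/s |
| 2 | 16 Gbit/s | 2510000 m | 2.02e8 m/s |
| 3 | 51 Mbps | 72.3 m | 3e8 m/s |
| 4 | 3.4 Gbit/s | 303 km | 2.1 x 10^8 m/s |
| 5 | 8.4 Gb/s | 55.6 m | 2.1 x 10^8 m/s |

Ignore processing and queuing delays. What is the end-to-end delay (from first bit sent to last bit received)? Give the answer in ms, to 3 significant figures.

L = 45000 bits.
Transmission delays (L/R per hop): 0.0005, 0.0028125, 0.882353, 0.0132353, 0.00535714 ms; sum = 0.904258 ms.
Propagation delays (d/s per hop): 60, 12.4257, 0.000241, 1.44286, 0.000264762 ms; sum = 73.8691 ms.
End-to-end = 74.8 ms.

74.8 ms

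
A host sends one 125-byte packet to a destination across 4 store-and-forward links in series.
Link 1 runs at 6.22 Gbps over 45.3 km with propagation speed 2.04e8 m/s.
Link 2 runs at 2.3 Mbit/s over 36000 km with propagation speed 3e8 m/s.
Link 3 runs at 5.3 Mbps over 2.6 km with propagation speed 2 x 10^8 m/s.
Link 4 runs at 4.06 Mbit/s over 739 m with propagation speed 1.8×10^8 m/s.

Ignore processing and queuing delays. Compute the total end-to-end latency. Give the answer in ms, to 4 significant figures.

L = 125 × 8 = 1000 bits.
Transmission delays (L/R per hop): 0.000160772, 0.434783, 0.188679, 0.246305 ms; sum = 0.869928 ms.
Propagation delays (d/s per hop): 0.222059, 120, 0.013, 0.00410556 ms; sum = 120.239 ms.
End-to-end = 121.1 ms.

121.1 ms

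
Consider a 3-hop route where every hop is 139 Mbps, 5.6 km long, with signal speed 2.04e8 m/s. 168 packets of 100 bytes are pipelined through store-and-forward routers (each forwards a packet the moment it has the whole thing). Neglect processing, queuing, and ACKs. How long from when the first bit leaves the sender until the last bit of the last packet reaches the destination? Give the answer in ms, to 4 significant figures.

1.061 ms

Per-hop transmission t_tx = L/R = 800/139000000 = 0.0057554 ms.
Per-hop propagation t_prop = 5600/204000000 = 0.027451 ms.
Pipeline fill: first packet needs 3·t_tx to clear all hops; remaining 167 packets each add one t_tx.
Total = (3+168-1)·t_tx + 3·t_prop = 170·0.0057554 + 3·0.027451 = 1.061 ms.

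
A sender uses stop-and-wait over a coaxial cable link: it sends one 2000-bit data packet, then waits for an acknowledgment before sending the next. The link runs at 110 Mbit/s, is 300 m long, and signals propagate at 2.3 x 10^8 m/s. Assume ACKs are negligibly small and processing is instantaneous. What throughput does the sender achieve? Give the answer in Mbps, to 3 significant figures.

t_tx = L/R = 2000/110000000 = 1.81818e-05 s.
t_prop = 300/2.3e+08 = 1.30435e-06 s; RTT = 2.6087e-06 s.
Cycle = t_tx + RTT = 2.07905e-05 s.
Throughput = L / cycle = 2000 / 2.07905e-05 = 96.2 Mbps.

96.2 Mbps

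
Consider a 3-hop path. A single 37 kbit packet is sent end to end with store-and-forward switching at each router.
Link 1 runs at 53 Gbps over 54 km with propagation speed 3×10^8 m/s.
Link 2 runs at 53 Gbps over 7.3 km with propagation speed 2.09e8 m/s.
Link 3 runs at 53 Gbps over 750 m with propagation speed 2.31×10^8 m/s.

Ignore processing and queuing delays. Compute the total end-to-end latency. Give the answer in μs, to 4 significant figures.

L = 37000 bits.
Transmission delay per hop = L/R = 37000/53000000000 = 0.698113 μs; 3 hops → 2.09434 μs.
Propagation delays (d/s per hop): 180, 34.9282, 3.24675 μs; sum = 218.175 μs.
End-to-end = 220.3 μs.

220.3 μs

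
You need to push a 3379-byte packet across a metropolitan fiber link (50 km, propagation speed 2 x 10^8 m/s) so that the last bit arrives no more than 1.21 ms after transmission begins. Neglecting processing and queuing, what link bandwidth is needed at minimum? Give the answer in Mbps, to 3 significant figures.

L = 27032 bits.
Propagation delay = 50000 / 200000000 = 0.25 ms.
Transmission budget = 1.21 − 0.25 = 0.96 ms.
R ≥ L / t_tx = 27032 bits / 0.00096 s = 28.2 Mbps.

28.2 Mbps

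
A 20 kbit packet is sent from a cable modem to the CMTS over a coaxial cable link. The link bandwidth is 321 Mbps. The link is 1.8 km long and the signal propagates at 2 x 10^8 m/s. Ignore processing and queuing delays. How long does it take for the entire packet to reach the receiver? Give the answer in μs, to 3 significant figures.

L = 20000 bits.
Transmission delay = L/R = 20000 / 321000000 = 62.3053 μs.
Propagation delay = d/s = 1800 m / 200000000 m/s = 9 μs.
Total = 71.3 μs.

71.3 μs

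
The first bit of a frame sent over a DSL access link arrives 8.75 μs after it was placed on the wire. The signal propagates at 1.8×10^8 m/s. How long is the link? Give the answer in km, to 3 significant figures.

1.58 km

d = s × t_prop = 180000000 × 8.75e-06 = 1.58 km.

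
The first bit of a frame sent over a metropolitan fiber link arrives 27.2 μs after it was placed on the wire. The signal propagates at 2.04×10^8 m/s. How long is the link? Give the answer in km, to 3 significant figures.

d = s × t_prop = 204000000 × 2.72e-05 = 5.55 km.

5.55 km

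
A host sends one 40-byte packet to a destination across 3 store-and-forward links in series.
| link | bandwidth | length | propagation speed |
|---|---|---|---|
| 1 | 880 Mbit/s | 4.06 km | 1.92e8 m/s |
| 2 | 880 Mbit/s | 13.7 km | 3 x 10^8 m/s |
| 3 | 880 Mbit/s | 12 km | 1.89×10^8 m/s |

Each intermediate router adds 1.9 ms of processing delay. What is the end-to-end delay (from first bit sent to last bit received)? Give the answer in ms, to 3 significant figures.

L = 40 × 8 = 320 bits.
Transmission delay per hop = L/R = 320/880000000 = 0.000363636 ms; 3 hops → 0.00109091 ms.
Propagation delays (d/s per hop): 0.0211458, 0.0456667, 0.0634921 ms; sum = 0.130305 ms.
Processing at 2 router(s): 2 × 1.9 ms = 3.8 ms.
End-to-end = 3.93 ms.

3.93 ms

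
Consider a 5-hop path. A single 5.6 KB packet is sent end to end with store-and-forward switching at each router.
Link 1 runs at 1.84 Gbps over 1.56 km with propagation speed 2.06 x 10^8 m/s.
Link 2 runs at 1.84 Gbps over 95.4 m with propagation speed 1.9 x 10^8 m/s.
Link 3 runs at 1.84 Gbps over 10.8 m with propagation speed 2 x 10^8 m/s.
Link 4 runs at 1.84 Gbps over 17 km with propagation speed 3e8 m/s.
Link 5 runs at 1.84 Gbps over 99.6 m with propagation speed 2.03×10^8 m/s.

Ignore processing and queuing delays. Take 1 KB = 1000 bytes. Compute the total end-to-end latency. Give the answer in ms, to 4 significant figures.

L = 44800 bits.
Transmission delay per hop = L/R = 44800/1840000000 = 0.0243478 ms; 5 hops → 0.121739 ms.
Propagation delays (d/s per hop): 0.00757282, 0.000502105, 5.4e-05, 0.0566667, 0.00049064 ms; sum = 0.0652862 ms.
End-to-end = 0.1870 ms.

0.1870 ms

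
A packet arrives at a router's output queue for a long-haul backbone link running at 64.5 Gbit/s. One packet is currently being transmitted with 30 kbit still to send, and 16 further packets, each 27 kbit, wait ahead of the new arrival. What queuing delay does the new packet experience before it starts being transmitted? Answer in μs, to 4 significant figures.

Each queued packet: L/R = 27000/64500000000 = 0.418605 μs.
16 queued → 6.69767 μs.
Plus remaining 30000 bits of current packet: 0.465116 μs.
Queuing delay = 7.163 μs.

7.163 μs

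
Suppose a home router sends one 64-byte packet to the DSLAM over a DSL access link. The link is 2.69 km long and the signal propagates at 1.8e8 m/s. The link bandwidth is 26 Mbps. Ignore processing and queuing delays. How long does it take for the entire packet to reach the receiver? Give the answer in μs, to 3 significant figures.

34.6 μs

L = 64 × 8 = 512 bits.
Transmission delay = L/R = 512 / 26000000 = 19.6923 μs.
Propagation delay = d/s = 2690 m / 180000000 m/s = 14.9444 μs.
Total = 34.6 μs.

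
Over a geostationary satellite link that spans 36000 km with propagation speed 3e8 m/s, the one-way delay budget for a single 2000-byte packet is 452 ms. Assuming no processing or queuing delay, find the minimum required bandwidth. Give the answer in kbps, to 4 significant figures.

48.19 kbps

L = 16000 bits.
Propagation delay = 36000000 / 300000000 = 120 ms.
Transmission budget = 452 − 120 = 332 ms.
R ≥ L / t_tx = 16000 bits / 0.332 s = 48.19 kbps.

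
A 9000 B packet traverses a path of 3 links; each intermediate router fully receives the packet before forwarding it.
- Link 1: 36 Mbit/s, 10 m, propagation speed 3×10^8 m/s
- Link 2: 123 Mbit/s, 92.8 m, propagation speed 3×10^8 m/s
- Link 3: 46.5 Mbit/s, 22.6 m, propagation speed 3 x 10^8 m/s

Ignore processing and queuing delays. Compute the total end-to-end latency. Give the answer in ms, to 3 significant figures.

L = 9000 × 8 = 72000 bits.
Transmission delays (L/R per hop): 2, 0.585366, 1.54839 ms; sum = 4.13375 ms.
Propagation delays (d/s per hop): 3.33333e-05, 0.000309333, 7.53333e-05 ms; sum = 0.000418 ms.
End-to-end = 4.13 ms.

4.13 ms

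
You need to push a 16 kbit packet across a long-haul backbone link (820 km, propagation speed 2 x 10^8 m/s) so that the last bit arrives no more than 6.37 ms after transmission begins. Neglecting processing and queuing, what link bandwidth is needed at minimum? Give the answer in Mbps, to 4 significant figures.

7.048 Mbps

Propagation delay = 820000 / 200000000 = 4.1 ms.
Transmission budget = 6.37 − 4.1 = 2.27 ms.
R ≥ L / t_tx = 16000 bits / 0.00227 s = 7.048 Mbps.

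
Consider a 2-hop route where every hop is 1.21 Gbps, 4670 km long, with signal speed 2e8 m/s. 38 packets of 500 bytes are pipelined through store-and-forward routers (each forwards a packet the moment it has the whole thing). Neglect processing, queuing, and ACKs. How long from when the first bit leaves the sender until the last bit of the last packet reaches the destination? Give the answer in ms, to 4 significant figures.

46.83 ms

Per-hop transmission t_tx = L/R = 4000/1210000000 = 0.00330579 ms.
Per-hop propagation t_prop = 4670000/200000000 = 23.35 ms.
Pipeline fill: first packet needs 2·t_tx to clear all hops; remaining 37 packets each add one t_tx.
Total = (2+38-1)·t_tx + 2·t_prop = 39·0.00330579 + 2·23.35 = 46.83 ms.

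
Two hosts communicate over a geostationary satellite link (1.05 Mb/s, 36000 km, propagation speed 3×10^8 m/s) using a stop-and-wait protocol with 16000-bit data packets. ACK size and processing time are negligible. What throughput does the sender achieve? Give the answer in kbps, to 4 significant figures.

62.69 kbps

t_tx = L/R = 16000/1050000 = 0.0152381 s.
t_prop = 36000000/300000000 = 0.12 s; RTT = 0.24 s.
Cycle = t_tx + RTT = 0.255238 s.
Throughput = L / cycle = 16000 / 0.255238 = 62.69 kbps.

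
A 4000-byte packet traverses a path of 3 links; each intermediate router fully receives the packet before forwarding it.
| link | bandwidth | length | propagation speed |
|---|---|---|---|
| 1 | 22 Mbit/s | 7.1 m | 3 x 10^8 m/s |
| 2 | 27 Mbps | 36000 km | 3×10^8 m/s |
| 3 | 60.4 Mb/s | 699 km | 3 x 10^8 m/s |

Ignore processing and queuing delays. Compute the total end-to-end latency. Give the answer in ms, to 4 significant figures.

L = 4000 × 8 = 32000 bits.
Transmission delays (L/R per hop): 1.45455, 1.18519, 0.529801 ms; sum = 3.16953 ms.
Propagation delays (d/s per hop): 2.36667e-05, 120, 2.33 ms; sum = 122.33 ms.
End-to-end = 125.5 ms.

125.5 ms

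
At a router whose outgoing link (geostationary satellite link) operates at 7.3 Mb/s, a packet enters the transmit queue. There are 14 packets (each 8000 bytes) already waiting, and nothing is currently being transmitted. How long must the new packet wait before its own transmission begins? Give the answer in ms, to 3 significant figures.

Each queued packet: L/R = 64000/7300000 = 8.76712 ms.
14 queued → 122.74 ms.
Queuing delay = 123 ms.

123 ms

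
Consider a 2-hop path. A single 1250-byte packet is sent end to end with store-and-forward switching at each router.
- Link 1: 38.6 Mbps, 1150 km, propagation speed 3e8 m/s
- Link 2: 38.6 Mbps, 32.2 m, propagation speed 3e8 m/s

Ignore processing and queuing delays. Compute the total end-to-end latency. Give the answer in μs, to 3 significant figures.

4350 μs

L = 1250 × 8 = 10000 bits.
Transmission delay per hop = L/R = 10000/38600000 = 259.067 μs; 2 hops → 518.135 μs.
Propagation delays (d/s per hop): 3833.33, 0.107333 μs; sum = 3833.44 μs.
End-to-end = 4350 μs.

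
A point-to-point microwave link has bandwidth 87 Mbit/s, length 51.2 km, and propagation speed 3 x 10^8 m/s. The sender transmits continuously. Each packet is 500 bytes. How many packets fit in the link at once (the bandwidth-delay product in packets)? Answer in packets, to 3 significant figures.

Propagation delay = 51200 / 300000000 = 0.000170667 s.
BDP = R × t_prop = 87000000 × 0.000170667 = 14848 bits.
In packets of 4000 bits: 3.71 packets.

3.71 packets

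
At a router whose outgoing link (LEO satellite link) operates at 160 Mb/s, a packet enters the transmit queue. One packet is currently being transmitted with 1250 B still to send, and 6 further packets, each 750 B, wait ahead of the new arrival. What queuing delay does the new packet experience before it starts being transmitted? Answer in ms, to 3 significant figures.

Each queued packet: L/R = 6000/160000000 = 0.0375 ms.
6 queued → 0.225 ms.
Plus remaining 10000 bits of current packet: 0.0625 ms.
Queuing delay = 0.288 ms.

0.288 ms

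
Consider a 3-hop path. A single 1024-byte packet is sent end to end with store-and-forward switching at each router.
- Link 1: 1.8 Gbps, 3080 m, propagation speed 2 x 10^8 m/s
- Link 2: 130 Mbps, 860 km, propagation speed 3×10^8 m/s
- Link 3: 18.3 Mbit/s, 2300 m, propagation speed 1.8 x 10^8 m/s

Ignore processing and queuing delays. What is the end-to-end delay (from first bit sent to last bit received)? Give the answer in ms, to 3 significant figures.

L = 1024 × 8 = 8192 bits.
Transmission delays (L/R per hop): 0.00455111, 0.0630154, 0.44765 ms; sum = 0.515217 ms.
Propagation delays (d/s per hop): 0.0154, 2.86667, 0.0127778 ms; sum = 2.89484 ms.
End-to-end = 3.41 ms.

3.41 ms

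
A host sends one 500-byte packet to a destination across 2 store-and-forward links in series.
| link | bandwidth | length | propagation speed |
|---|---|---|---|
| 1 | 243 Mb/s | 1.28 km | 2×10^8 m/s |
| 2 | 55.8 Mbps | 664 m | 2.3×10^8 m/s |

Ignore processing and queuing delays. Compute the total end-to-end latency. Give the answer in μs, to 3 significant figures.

L = 500 × 8 = 4000 bits.
Transmission delays (L/R per hop): 16.4609, 71.6846 μs; sum = 88.1455 μs.
Propagation delays (d/s per hop): 6.4, 2.88696 μs; sum = 9.28696 μs.
End-to-end = 97.4 μs.

97.4 μs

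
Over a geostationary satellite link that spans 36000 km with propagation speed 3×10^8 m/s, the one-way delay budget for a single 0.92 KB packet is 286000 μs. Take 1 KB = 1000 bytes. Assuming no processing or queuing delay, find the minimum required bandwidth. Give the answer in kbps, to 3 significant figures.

44.3 kbps

L = 7360 bits.
Propagation delay = 36000000 / 300000000 = 120000 μs.
Transmission budget = 286000 − 120000 = 166000 μs.
R ≥ L / t_tx = 7360 bits / 0.166 s = 44.3 kbps.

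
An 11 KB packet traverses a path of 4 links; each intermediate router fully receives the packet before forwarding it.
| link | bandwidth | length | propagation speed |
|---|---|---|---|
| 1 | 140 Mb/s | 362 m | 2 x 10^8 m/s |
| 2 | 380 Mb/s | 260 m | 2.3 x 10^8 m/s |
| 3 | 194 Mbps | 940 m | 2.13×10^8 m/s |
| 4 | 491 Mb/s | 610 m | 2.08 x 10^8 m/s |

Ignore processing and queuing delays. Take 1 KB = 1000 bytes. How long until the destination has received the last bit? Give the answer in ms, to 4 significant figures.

L = 88000 bits.
Transmission delays (L/R per hop): 0.628571, 0.231579, 0.453608, 0.179226 ms; sum = 1.49298 ms.
Propagation delays (d/s per hop): 0.00181, 0.00113043, 0.00441315, 0.00293269 ms; sum = 0.0102863 ms.
End-to-end = 1.503 ms.

1.503 ms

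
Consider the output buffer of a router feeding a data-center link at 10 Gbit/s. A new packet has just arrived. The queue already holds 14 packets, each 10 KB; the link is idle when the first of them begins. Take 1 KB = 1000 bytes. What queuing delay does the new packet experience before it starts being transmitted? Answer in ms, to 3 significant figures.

Each queued packet: L/R = 80000/10000000000 = 0.008 ms.
14 queued → 0.112 ms.
Queuing delay = 0.112 ms.

0.112 ms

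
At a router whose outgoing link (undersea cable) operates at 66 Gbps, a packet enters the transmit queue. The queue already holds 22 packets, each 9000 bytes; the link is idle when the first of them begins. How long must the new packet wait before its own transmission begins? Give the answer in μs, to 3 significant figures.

Each queued packet: L/R = 72000/66000000000 = 1.09091 μs.
22 queued → 24 μs.
Queuing delay = 24.0 μs.

24.0 μs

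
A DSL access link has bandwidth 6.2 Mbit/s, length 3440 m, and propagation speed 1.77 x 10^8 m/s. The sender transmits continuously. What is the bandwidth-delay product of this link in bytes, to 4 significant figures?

15.06 bytes

Propagation delay = 3440 / 177000000 = 1.9435e-05 s.
BDP = R × t_prop = 6200000 × 1.9435e-05 = 120.497 bits.
In bytes: 120.497/8 = 15.06 bytes.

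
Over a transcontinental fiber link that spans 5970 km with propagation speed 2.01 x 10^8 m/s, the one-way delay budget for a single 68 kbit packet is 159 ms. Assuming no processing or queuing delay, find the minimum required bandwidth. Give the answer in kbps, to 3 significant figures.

Propagation delay = 5970000 / 2.01e+08 = 29.7015 ms.
Transmission budget = 159 − 29.7015 = 129.299 ms.
R ≥ L / t_tx = 68000 bits / 0.129299 s = 526 kbps.

526 kbps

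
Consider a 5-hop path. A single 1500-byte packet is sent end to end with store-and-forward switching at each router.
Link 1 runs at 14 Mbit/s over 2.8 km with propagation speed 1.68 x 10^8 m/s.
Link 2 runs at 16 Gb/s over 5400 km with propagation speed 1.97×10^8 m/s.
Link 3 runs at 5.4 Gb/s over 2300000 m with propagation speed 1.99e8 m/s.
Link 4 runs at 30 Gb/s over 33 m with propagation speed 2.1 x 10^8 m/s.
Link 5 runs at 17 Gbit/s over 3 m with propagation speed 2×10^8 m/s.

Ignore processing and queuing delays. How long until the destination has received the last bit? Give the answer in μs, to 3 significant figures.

39800 μs

L = 1500 × 8 = 12000 bits.
Transmission delays (L/R per hop): 857.143, 0.75, 2.22222, 0.4, 0.705882 μs; sum = 861.221 μs.
Propagation delays (d/s per hop): 16.6667, 27411.2, 11557.8, 0.157143, 0.015 μs; sum = 38985.8 μs.
End-to-end = 39800 μs.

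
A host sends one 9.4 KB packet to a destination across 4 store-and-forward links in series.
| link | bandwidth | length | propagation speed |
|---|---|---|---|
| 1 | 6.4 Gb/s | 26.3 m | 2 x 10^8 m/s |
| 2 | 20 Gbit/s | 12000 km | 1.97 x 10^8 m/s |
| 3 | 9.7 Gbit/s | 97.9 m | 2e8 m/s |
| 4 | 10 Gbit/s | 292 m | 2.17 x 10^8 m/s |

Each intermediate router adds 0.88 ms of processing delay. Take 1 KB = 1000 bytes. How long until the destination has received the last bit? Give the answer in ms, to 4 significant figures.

L = 75200 bits.
Transmission delays (L/R per hop): 0.01175, 0.00376, 0.00775258, 0.00752 ms; sum = 0.0307826 ms.
Propagation delays (d/s per hop): 0.0001315, 60.9137, 0.0004895, 0.00134562 ms; sum = 60.9157 ms.
Processing at 3 router(s): 3 × 0.88 ms = 2.64 ms.
End-to-end = 63.59 ms.

63.59 ms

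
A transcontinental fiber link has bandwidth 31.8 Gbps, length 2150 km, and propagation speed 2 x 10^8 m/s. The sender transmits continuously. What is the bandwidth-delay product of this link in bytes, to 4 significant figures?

Propagation delay = 2150000 / 200000000 = 0.01075 s.
BDP = R × t_prop = 31800000000 × 0.01075 = 341850000 bits.
In bytes: 341850000/8 = 42730000 bytes.

42730000 bytes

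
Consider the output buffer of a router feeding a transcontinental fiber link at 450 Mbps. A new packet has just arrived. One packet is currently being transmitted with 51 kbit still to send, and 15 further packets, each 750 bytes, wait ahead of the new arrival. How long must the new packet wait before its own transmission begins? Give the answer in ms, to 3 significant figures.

0.313 ms

Each queued packet: L/R = 6000/450000000 = 0.0133333 ms.
15 queued → 0.2 ms.
Plus remaining 51000 bits of current packet: 0.113333 ms.
Queuing delay = 0.313 ms.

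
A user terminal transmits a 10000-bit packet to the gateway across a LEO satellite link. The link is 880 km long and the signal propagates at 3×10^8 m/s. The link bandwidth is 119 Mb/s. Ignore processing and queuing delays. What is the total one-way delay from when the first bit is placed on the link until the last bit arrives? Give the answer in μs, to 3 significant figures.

3020 μs

Transmission delay = L/R = 10000 / 119000000 = 84.0336 μs.
Propagation delay = d/s = 880000 m / 300000000 m/s = 2933.33 μs.
Total = 3020 μs.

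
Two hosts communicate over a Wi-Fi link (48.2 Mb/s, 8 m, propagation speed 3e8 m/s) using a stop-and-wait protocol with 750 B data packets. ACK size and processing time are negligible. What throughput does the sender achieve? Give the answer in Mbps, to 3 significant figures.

48.2 Mbps

t_tx = L/R = 6000/48200000 = 0.000124481 s.
t_prop = 8/300000000 = 2.66667e-08 s; RTT = 5.33333e-08 s.
Cycle = t_tx + RTT = 0.000124535 s.
Throughput = L / cycle = 6000 / 0.000124535 = 48.2 Mbps.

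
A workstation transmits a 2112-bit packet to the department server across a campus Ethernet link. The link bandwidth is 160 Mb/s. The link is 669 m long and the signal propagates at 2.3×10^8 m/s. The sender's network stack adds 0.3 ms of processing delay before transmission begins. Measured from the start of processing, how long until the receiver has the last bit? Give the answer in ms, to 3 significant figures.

0.316 ms

Transmission delay = L/R = 2112 / 160000000 = 0.0132 ms.
Propagation delay = d/s = 669 m / 2.3e+08 m/s = 0.0029087 ms.
Plus processing delay 0.3 ms = 0.3 ms.
Total = 0.316 ms.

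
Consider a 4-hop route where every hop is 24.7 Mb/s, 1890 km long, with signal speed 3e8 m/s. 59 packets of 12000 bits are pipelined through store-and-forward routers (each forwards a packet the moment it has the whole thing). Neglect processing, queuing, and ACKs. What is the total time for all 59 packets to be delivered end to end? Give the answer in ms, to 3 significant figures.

Per-hop transmission t_tx = L/R = 12000/24700000 = 0.48583 ms.
Per-hop propagation t_prop = 1890000/300000000 = 6.3 ms.
Pipeline fill: first packet needs 4·t_tx to clear all hops; remaining 58 packets each add one t_tx.
Total = (4+59-1)·t_tx + 4·t_prop = 62·0.48583 + 4·6.3 = 55.3 ms.

55.3 ms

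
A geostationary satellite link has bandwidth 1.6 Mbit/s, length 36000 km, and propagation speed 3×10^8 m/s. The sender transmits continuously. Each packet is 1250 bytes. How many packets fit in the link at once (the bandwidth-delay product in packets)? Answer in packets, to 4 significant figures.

19.20 packets

Propagation delay = 36000000 / 300000000 = 0.12 s.
BDP = R × t_prop = 1600000 × 0.12 = 192000 bits.
In packets of 10000 bits: 19.20 packets.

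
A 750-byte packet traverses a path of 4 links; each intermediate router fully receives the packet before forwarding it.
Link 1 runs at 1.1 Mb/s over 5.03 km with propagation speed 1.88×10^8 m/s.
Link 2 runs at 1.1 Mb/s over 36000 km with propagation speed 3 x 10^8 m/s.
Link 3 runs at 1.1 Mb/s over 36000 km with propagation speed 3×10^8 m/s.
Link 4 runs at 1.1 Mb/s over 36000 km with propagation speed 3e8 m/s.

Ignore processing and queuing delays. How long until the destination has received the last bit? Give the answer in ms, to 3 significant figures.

L = 750 × 8 = 6000 bits.
Transmission delay per hop = L/R = 6000/1100000 = 5.45455 ms; 4 hops → 21.8182 ms.
Propagation delays (d/s per hop): 0.0267553, 120, 120, 120 ms; sum = 360.027 ms.
End-to-end = 382 ms.

382 ms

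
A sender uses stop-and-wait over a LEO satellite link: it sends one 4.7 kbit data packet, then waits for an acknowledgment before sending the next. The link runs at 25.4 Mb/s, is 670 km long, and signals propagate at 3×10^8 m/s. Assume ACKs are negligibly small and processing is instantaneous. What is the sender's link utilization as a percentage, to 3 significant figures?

3.98 %

t_tx = L/R = 4700/25400000 = 0.000185039 s.
t_prop = 670000/300000000 = 0.00223333 s; RTT = 0.00446667 s.
Cycle = t_tx + RTT = 0.00465171 s.
Utilization = t_tx / cycle = 0.000185039/0.00465171 = 3.98 %.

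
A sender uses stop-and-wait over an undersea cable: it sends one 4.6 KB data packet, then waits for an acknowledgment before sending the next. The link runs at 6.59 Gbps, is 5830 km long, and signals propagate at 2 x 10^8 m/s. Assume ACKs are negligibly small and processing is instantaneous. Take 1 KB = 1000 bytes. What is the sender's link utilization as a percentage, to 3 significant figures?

0.00958 %

t_tx = L/R = 36800/6590000000 = 5.58422e-06 s.
t_prop = 5830000/200000000 = 0.02915 s; RTT = 0.0583 s.
Cycle = t_tx + RTT = 0.0583056 s.
Utilization = t_tx / cycle = 5.58422e-06/0.0583056 = 0.00958 %.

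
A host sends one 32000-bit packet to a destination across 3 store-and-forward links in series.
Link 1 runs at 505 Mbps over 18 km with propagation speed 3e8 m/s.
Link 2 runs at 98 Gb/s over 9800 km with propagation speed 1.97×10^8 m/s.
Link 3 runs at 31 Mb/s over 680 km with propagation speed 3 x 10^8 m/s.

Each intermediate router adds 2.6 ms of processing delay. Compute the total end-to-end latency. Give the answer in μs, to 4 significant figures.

Transmission delays (L/R per hop): 63.3663, 0.326531, 1032.26 μs; sum = 1095.95 μs.
Propagation delays (d/s per hop): 60, 49746.2, 2266.67 μs; sum = 52072.9 μs.
Processing at 2 router(s): 2 × 2.6 ms = 5200 μs.
End-to-end = 58370 μs.

58370 μs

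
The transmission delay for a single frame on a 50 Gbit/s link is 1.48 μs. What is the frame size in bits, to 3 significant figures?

L = R × t_tx = 50000000000 b/s × 1.48e-06 s = 74000 bits.

74000 bits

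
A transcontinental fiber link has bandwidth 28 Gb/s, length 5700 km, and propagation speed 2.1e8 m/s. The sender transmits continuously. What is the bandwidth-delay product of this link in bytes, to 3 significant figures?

Propagation delay = 5700000 / 210000000 = 0.0271429 s.
BDP = R × t_prop = 28000000000 × 0.0271429 = 760000000 bits.
In bytes: 760000000/8 = 95000000 bytes.

95000000 bytes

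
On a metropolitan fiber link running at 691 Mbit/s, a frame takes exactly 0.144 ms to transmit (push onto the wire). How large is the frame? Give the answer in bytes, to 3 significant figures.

12400 bytes

L = R × t_tx = 691000000 b/s × 0.000144 s = 99504 bits.
In bytes: 99504 / 8 = 12400 bytes.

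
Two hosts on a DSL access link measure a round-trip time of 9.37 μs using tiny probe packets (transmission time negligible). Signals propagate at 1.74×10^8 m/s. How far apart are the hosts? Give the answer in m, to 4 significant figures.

One-way propagation = RTT/2 = 4.685 μs.
d = s × t = 174000000 × 4.685e-06 = 815.2 m.

815.2 m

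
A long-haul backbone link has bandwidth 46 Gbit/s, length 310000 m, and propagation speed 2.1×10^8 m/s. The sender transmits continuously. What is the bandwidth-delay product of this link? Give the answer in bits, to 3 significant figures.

Propagation delay = 310000 / 210000000 = 0.00147619 s.
BDP = R × t_prop = 46000000000 × 0.00147619 = 67904800 bits.

67900000 bits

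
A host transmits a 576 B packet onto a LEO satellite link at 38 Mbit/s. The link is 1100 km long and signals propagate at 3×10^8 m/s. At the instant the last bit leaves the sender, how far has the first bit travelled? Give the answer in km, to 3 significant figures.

36.4 km

t_tx = L/R = 4608/38000000 = 0.000121263 s.
Distance = s × t_tx = 300000000 × 0.000121263 = 36.4 km.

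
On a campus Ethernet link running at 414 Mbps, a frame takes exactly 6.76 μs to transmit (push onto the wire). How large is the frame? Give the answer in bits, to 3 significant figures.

2800 bits

L = R × t_tx = 414000000 b/s × 6.76e-06 s = 2798.64 bits.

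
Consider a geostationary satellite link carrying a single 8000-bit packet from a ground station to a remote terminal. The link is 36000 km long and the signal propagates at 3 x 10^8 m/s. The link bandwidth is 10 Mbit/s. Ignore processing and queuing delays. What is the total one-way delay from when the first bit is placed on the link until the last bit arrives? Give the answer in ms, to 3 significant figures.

121 ms

Transmission delay = L/R = 8000 / 10000000 = 0.8 ms.
Propagation delay = d/s = 36000000 m / 300000000 m/s = 120 ms.
Total = 121 ms.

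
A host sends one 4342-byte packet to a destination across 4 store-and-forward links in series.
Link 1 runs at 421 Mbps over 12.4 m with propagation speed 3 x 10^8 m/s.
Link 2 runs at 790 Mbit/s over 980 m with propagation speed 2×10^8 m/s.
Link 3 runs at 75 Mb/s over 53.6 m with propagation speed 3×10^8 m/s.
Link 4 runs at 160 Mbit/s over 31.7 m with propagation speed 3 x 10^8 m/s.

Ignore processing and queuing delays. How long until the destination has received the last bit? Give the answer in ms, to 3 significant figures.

0.812 ms

L = 4342 × 8 = 34736 bits.
Transmission delays (L/R per hop): 0.0825083, 0.0439696, 0.463147, 0.2171 ms; sum = 0.806725 ms.
Propagation delays (d/s per hop): 4.13333e-05, 0.0049, 0.000178667, 0.000105667 ms; sum = 0.00522567 ms.
End-to-end = 0.812 ms.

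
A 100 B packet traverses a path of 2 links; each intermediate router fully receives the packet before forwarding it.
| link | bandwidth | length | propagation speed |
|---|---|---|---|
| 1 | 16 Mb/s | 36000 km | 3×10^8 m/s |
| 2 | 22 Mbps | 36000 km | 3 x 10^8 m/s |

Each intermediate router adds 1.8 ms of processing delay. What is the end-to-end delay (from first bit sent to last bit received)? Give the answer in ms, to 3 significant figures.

242 ms

L = 100 × 8 = 800 bits.
Transmission delays (L/R per hop): 0.05, 0.0363636 ms; sum = 0.0863636 ms.
Propagation delays (d/s per hop): 120, 120 ms; sum = 240 ms.
Processing at 1 router(s): 1 × 1.8 ms = 1.8 ms.
End-to-end = 242 ms.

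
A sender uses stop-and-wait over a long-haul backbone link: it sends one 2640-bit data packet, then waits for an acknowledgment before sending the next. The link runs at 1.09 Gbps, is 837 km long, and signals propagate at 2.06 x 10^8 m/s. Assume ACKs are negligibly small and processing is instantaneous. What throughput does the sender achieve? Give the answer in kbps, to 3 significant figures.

t_tx = L/R = 2640/1090000000 = 2.42202e-06 s.
t_prop = 837000/206000000 = 0.00406311 s; RTT = 0.00812621 s.
Cycle = t_tx + RTT = 0.00812864 s.
Throughput = L / cycle = 2640 / 0.00812864 = 325 kbps.

325 kbps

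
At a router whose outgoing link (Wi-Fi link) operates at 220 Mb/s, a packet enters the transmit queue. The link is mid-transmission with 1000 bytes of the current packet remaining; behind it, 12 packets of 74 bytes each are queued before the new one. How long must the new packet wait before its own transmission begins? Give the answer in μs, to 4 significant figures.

Each queued packet: L/R = 592/220000000 = 2.69091 μs.
12 queued → 32.2909 μs.
Plus remaining 8000 bits of current packet: 36.3636 μs.
Queuing delay = 68.65 μs.

68.65 μs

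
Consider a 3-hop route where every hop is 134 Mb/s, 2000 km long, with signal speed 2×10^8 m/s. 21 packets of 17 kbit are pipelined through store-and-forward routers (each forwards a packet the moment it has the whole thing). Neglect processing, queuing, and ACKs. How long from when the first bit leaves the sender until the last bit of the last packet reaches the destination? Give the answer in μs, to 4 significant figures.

32920 μs

Per-hop transmission t_tx = L/R = 17000/134000000 = 126.866 μs.
Per-hop propagation t_prop = 2000000/200000000 = 10000 μs.
Pipeline fill: first packet needs 3·t_tx to clear all hops; remaining 20 packets each add one t_tx.
Total = (3+21-1)·t_tx + 3·t_prop = 23·126.866 + 3·10000 = 32920 μs.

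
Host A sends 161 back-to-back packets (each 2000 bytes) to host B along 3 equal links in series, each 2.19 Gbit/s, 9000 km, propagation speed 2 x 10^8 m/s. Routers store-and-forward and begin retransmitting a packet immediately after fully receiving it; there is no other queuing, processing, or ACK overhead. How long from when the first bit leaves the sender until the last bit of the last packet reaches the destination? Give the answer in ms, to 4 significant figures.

Per-hop transmission t_tx = L/R = 16000/2190000000 = 0.00730594 ms.
Per-hop propagation t_prop = 9000000/200000000 = 45 ms.
Pipeline fill: first packet needs 3·t_tx to clear all hops; remaining 160 packets each add one t_tx.
Total = (3+161-1)·t_tx + 3·t_prop = 163·0.00730594 + 3·45 = 136.2 ms.

136.2 ms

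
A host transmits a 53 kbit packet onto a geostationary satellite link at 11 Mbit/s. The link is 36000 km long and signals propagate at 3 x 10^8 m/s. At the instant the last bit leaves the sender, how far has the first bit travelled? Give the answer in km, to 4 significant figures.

1445 km

t_tx = L/R = 53000/11000000 = 0.00481818 s.
Distance = s × t_tx = 300000000 × 0.00481818 = 1445 km.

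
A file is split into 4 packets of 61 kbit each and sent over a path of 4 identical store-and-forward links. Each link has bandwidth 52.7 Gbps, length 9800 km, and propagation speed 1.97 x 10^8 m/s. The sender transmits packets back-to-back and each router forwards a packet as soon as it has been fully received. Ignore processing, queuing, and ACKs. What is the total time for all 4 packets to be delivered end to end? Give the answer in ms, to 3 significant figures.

Per-hop transmission t_tx = L/R = 61000/52700000000 = 0.0011575 ms.
Per-hop propagation t_prop = 9800000/197000000 = 49.7462 ms.
Pipeline fill: first packet needs 4·t_tx to clear all hops; remaining 3 packets each add one t_tx.
Total = (4+4-1)·t_tx + 4·t_prop = 7·0.0011575 + 4·49.7462 = 199 ms.

199 ms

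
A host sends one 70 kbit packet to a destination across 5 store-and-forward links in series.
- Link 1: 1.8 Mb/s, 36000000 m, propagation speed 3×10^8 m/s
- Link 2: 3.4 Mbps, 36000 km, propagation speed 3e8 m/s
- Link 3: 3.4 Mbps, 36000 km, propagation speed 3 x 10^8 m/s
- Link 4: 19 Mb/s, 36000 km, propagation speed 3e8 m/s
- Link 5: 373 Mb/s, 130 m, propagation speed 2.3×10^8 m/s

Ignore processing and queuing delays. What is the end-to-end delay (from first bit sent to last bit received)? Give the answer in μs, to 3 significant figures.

L = 70000 bits.
Transmission delays (L/R per hop): 38888.9, 20588.2, 20588.2, 3684.21, 187.668 μs; sum = 83937.2 μs.
Propagation delays (d/s per hop): 120000, 120000, 120000, 120000, 0.565217 μs; sum = 480001 μs.
End-to-end = 564000 μs.

564000 μs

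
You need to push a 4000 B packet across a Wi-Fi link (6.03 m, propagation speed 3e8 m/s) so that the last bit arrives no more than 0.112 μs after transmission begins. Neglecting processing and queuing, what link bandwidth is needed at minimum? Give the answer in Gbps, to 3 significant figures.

348 Gbps

L = 32000 bits.
Propagation delay = 6.03 / 300000000 = 0.0201 μs.
Transmission budget = 0.112 − 0.0201 = 0.0919 μs.
R ≥ L / t_tx = 32000 bits / 9.19e-08 s = 348 Gbps.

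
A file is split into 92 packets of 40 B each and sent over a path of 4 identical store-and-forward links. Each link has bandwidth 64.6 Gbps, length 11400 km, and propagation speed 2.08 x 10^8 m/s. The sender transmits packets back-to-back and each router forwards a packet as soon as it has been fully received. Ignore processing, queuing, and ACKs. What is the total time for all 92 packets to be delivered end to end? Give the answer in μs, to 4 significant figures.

219200 μs

Per-hop transmission t_tx = L/R = 320/6.46e+10 = 0.00495356 μs.
Per-hop propagation t_prop = 11400000/208000000 = 54807.7 μs.
Pipeline fill: first packet needs 4·t_tx to clear all hops; remaining 91 packets each add one t_tx.
Total = (4+92-1)·t_tx + 4·t_prop = 95·0.00495356 + 4·54807.7 = 219200 μs.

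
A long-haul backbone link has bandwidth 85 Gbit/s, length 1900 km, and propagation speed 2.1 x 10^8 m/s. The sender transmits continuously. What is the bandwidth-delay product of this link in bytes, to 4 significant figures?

96130000 bytes

Propagation delay = 1900000 / 210000000 = 0.00904762 s.
BDP = R × t_prop = 85000000000 × 0.00904762 = 769048000 bits.
In bytes: 769048000/8 = 96130000 bytes.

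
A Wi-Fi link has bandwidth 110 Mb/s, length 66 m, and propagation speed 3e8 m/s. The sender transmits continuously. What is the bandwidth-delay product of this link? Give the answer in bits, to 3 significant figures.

24.2 bits

Propagation delay = 66 / 300000000 = 2.2e-07 s.
BDP = R × t_prop = 110000000 × 2.2e-07 = 24.2 bits.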